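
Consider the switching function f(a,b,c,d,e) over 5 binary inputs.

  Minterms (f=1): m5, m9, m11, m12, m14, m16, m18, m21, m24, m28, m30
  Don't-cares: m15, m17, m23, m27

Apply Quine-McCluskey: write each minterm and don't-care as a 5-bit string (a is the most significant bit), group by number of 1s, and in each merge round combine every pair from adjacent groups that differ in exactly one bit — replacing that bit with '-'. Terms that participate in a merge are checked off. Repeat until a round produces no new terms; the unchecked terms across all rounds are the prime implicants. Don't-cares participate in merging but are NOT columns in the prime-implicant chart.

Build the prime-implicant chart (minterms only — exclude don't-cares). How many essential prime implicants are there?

size-2^0 implicants → 00101(✓)  01001(✓)  01011(✓)  01100(✓)  01110(✓)  01111(✓)  10000(✓)  10001(✓)  10010(✓)  10101(✓)  10111(✓)  11000(✓)  11011(✓)  11100(✓)  11110(✓)
size-2^1 implicants → -0101  -1011  -1100(✓)  -1110(✓)  01-11  010-1  011-0(✓)  0111-  1-000  10-01  100-0  1000-  101-1  11-00  111-0(✓)
size-2^2 implicants → -11-0
Unchecked terms (primes): -0101, -1011, -11-0, 01-11, 010-1, 0111-, 1-000, 10-01, 100-0, 1000-, 101-1, 11-00
Minterm coverage:
  m5 ⊆ -0101 [E]
  m9 ⊆ 010-1 [E]
  m11 ⊆ -1011,01-11,010-1
  m12 ⊆ -11-0 [E]
  m14 ⊆ -11-0,0111-
  m16 ⊆ 1-000,100-0,1000-
  m18 ⊆ 100-0 [E]
  m21 ⊆ -0101,10-01,101-1
  m24 ⊆ 1-000,11-00
  m28 ⊆ -11-0,11-00
  m30 ⊆ -11-0 [E]
E = {-0101, -11-0, 010-1, 100-0}

4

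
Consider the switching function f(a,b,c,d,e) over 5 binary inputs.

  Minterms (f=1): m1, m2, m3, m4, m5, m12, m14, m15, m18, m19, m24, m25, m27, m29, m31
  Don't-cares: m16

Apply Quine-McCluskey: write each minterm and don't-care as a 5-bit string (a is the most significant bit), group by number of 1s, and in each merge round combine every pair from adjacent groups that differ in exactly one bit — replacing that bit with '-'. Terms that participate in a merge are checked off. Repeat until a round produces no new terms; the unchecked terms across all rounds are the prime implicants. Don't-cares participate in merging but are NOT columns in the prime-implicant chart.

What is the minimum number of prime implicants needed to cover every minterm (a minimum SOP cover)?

[col 0] 00001*, 00010*, 00011*, 00100*, 00101*, 01100*, 01110*, 01111*, 10000*, 10010*, 10011*, 11000*, 11001*, 11011*, 11101*, 11111*
[col 1] -0010*, -0011*, -1111, 0-100, 00-01, 000-1, 0001-*, 0010-, 011-0, 0111-, 1-000, 1-011, 100-0, 1001-*, 11-01*, 11-11*, 110-1*, 1100-, 111-1*
[col 2] -001-, 11--1
Prime implicants: -001-, -1111, 0-100, 00-01, 000-1, 0010-, 011-0, 0111-, 1-000, 1-011, 100-0, 11--1, 1100-
PI chart (minterm → PIs covering it):
  1 | 00-01,000-1
  2 | -001-  (sole → essential)
  3 | -001-,000-1
  4 | 0-100,0010-
  5 | 00-01,0010-
  12 | 0-100,011-0
  14 | 011-0,0111-
  15 | -1111,0111-
  18 | -001-,100-0
  19 | -001-,1-011
  24 | 1-000,1100-
  25 | 11--1,1100-
  27 | 1-011,11--1
  29 | 11--1  (sole → essential)
  31 | -1111,11--1
Essential prime implicants: -001-, 11--1
Petrick residual → 0-100, 00-01, 0111-, 1-000
Minimum SOP uses 6 PIs: b'c'd + a'cd'e' + a'b'd'e + a'bcd + ac'd'e' + abe

6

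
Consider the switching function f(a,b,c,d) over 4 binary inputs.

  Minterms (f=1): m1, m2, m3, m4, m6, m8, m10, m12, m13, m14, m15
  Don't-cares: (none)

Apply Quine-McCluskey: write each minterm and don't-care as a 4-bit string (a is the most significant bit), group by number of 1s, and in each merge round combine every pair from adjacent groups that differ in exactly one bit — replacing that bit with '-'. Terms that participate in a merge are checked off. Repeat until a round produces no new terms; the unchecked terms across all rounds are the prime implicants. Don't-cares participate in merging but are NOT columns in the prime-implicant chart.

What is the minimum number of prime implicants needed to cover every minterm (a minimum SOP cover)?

Round 0: 0001✓ 0010✓ 0011✓ 0100✓ 0110✓ 1000✓ 1010✓ 1100✓ 1101✓ 1110✓ 1111✓
Round 1: -010✓ -100✓ -110✓ 0-10✓ 00-1 001- 01-0✓ 1-00✓ 1-10✓ 10-0✓ 11-0✓ 11-1✓ 110-✓ 111-✓
Round 2: --10 -1-0 1--0 11--
PIs = {--10, -1-0, 00-1, 001-, 1--0, 11--}
Coverage chart:
  m1: 00-1 ←essential
  m2: --10,001-
  m3: 00-1,001-
  m4: -1-0 ←essential
  m6: --10,-1-0
  m8: 1--0 ←essential
  m10: --10,1--0
  m12: -1-0,1--0,11--
  m13: 11-- ←essential
  m14: --10,-1-0,1--0,11--
  m15: 11-- ←essential
Essential: -1-0, 00-1, 1--0, 11--
Petrick residual → --10
Min cover (5 terms): cd' + bd' + a'b'd + ad' + ab

5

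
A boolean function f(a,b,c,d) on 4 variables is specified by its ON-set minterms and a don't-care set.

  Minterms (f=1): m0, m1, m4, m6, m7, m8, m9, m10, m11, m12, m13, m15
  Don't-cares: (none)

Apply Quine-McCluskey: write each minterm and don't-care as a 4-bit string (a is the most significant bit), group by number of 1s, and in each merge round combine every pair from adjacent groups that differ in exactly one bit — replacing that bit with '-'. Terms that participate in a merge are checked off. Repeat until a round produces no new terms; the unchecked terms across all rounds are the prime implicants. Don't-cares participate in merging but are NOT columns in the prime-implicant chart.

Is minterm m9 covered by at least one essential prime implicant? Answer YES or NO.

Round 0: 0000✓ 0001✓ 0100✓ 0110✓ 0111✓ 1000✓ 1001✓ 1010✓ 1011✓ 1100✓ 1101✓ 1111✓
Round 1: -000✓ -001✓ -100✓ -111 0-00✓ 000-✓ 01-0 011- 1-00✓ 1-01✓ 1-11✓ 10-0✓ 10-1✓ 100-✓ 101-✓ 11-1✓ 110-✓
Round 2: --00 -00- 1--1 1-0- 10--
PIs = {--00, -00-, -111, 01-0, 011-, 1--1, 1-0-, 10--}
Coverage chart:
  m0: --00,-00-
  m1: -00- ←essential
  m4: --00,01-0
  m6: 01-0,011-
  m7: -111,011-
  m8: --00,-00-,1-0-,10--
  m9: -00-,1--1,1-0-,10--
  m10: 10-- ←essential
  m11: 1--1,10--
  m12: --00,1-0-
  m13: 1--1,1-0-
  m15: -111,1--1
Essential: -00-, 10--

YES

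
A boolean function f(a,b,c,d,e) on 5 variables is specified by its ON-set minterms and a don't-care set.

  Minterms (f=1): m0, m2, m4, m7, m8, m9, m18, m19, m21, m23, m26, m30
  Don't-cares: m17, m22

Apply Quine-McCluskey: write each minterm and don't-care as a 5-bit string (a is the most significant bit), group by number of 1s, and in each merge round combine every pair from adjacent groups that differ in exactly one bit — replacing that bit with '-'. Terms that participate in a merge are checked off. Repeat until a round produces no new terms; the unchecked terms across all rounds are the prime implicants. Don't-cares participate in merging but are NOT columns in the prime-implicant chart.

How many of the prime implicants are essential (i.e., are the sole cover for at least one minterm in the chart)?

[col 0] 00000*, 00010*, 00100*, 00111*, 01000*, 01001*, 10001*, 10010*, 10011*, 10101*, 10110*, 10111*, 11010*, 11110*
[col 1] -0010, -0111, 0-000, 00-00, 000-0, 0100-, 1-010*, 1-110*, 10-01*, 10-10*, 10-11*, 100-1*, 1001-*, 101-1*, 1011-*, 11-10*
[col 2] 1--10, 10--1, 10-1-
Prime implicants: -0010, -0111, 0-000, 00-00, 000-0, 0100-, 1--10, 10--1, 10-1-
PI chart (minterm → PIs covering it):
  0 | 0-000,00-00,000-0
  2 | -0010,000-0
  4 | 00-00  (sole → essential)
  7 | -0111  (sole → essential)
  8 | 0-000,0100-
  9 | 0100-  (sole → essential)
  18 | -0010,1--10,10-1-
  19 | 10--1,10-1-
  21 | 10--1  (sole → essential)
  23 | -0111,10--1,10-1-
  26 | 1--10  (sole → essential)
  30 | 1--10  (sole → essential)
Essential prime implicants: -0111, 00-00, 0100-, 1--10, 10--1

5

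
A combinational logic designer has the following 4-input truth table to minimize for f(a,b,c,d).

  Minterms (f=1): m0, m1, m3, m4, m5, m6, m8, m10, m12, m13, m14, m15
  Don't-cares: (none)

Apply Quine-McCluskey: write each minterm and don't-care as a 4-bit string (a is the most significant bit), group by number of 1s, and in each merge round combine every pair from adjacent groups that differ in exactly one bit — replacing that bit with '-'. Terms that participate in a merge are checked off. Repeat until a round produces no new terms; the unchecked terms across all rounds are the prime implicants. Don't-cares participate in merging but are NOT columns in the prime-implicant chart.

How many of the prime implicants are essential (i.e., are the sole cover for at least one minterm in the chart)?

4

Round 0: 0000✓ 0001✓ 0011✓ 0100✓ 0101✓ 0110✓ 1000✓ 1010✓ 1100✓ 1101✓ 1110✓ 1111✓
Round 1: -000✓ -100✓ -101✓ -110✓ 0-00✓ 0-01✓ 00-1 000-✓ 01-0✓ 010-✓ 1-00✓ 1-10✓ 10-0✓ 11-0✓ 11-1✓ 110-✓ 111-✓
Round 2: --00 -1-0 -10- 0-0- 1--0 11--
PIs = {--00, -1-0, -10-, 0-0-, 00-1, 1--0, 11--}
Coverage chart:
  m0: --00,0-0-
  m1: 0-0-,00-1
  m3: 00-1 ←essential
  m4: --00,-1-0,-10-,0-0-
  m5: -10-,0-0-
  m6: -1-0 ←essential
  m8: --00,1--0
  m10: 1--0 ←essential
  m12: --00,-1-0,-10-,1--0,11--
  m13: -10-,11--
  m14: -1-0,1--0,11--
  m15: 11-- ←essential
Essential: -1-0, 00-1, 1--0, 11--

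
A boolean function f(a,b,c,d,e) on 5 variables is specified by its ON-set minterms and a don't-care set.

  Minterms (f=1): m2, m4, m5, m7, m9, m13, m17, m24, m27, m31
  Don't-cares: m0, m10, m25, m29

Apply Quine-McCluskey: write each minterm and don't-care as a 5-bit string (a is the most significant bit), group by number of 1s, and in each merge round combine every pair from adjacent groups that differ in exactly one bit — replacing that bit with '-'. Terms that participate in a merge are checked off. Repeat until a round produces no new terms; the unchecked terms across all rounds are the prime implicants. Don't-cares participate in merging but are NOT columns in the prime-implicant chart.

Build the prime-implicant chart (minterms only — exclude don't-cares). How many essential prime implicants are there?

size-2^0 implicants → 00000(✓)  00010(✓)  00100(✓)  00101(✓)  00111(✓)  01001(✓)  01010(✓)  01101(✓)  10001(✓)  11000(✓)  11001(✓)  11011(✓)  11101(✓)  11111(✓)
size-2^1 implicants → -1001(✓)  -1101(✓)  0-010  0-101  00-00  000-0  001-1  0010-  01-01(✓)  1-001  11-01(✓)  11-11(✓)  110-1(✓)  1100-  111-1(✓)
size-2^2 implicants → -1-01  11--1
Unchecked terms (primes): -1-01, 0-010, 0-101, 00-00, 000-0, 001-1, 0010-, 1-001, 11--1, 1100-
Minterm coverage:
  m2 ⊆ 0-010,000-0
  m4 ⊆ 00-00,0010-
  m5 ⊆ 0-101,001-1,0010-
  m7 ⊆ 001-1 [E]
  m9 ⊆ -1-01 [E]
  m13 ⊆ -1-01,0-101
  m17 ⊆ 1-001 [E]
  m24 ⊆ 1100- [E]
  m27 ⊆ 11--1 [E]
  m31 ⊆ 11--1 [E]
E = {-1-01, 001-1, 1-001, 11--1, 1100-}

5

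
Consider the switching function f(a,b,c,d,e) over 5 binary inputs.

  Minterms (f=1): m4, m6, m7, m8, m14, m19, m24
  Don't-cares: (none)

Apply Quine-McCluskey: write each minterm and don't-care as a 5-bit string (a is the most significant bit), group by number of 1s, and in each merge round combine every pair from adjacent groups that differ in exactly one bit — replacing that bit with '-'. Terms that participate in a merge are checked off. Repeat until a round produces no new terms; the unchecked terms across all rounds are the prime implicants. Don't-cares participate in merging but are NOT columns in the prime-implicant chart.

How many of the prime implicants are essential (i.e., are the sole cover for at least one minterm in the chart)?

Round 0: 00100✓ 00110✓ 00111✓ 01000✓ 01110✓ 10011 11000✓
Round 1: -1000 0-110 001-0 0011-
PIs = {-1000, 0-110, 001-0, 0011-, 10011}
Coverage chart:
  m4: 001-0 ←essential
  m6: 0-110,001-0,0011-
  m7: 0011- ←essential
  m8: -1000 ←essential
  m14: 0-110 ←essential
  m19: 10011 ←essential
  m24: -1000 ←essential
Essential: -1000, 0-110, 001-0, 0011-, 10011

5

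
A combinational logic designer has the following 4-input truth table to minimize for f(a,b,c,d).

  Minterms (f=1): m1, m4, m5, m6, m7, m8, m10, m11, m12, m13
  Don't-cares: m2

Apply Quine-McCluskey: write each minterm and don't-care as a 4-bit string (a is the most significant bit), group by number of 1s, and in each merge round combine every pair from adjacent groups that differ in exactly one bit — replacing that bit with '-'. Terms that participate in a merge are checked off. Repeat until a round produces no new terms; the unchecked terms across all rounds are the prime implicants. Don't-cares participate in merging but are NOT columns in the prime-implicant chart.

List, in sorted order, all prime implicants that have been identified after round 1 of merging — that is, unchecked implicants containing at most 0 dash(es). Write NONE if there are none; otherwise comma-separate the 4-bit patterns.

[col 0] 0001*, 0010*, 0100*, 0101*, 0110*, 0111*, 1000*, 1010*, 1011*, 1100*, 1101*
[col 1] -010, -100*, -101*, 0-01, 0-10, 01-0*, 01-1*, 010-*, 011-*, 1-00, 10-0, 101-, 110-*
[col 2] -10-, 01--
Prime implicants: -010, -10-, 0-01, 0-10, 01--, 1-00, 10-0, 101-

NONE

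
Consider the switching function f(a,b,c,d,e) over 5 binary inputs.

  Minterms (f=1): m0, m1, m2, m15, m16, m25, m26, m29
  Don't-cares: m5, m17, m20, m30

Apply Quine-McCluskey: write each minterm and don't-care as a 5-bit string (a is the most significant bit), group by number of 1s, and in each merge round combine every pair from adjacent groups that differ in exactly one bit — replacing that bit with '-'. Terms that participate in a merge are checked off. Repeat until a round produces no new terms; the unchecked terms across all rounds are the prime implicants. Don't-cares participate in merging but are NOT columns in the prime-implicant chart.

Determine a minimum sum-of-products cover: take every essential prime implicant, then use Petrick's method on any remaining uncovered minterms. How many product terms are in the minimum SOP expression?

5

Round 0: 00000✓ 00001✓ 00010✓ 00101✓ 01111 10000✓ 10001✓ 10100✓ 11001✓ 11010✓ 11101✓ 11110✓
Round 1: -0000✓ -0001✓ 00-01 000-0 0000-✓ 1-001 10-00 1000-✓ 11-01 11-10
Round 2: -000-
PIs = {-000-, 00-01, 000-0, 01111, 1-001, 10-00, 11-01, 11-10}
Coverage chart:
  m0: -000-,000-0
  m1: -000-,00-01
  m2: 000-0 ←essential
  m15: 01111 ←essential
  m16: -000-,10-00
  m25: 1-001,11-01
  m26: 11-10 ←essential
  m29: 11-01 ←essential
Essential: 000-0, 01111, 11-01, 11-10
Petrick residual → -000-
Min cover (5 terms): b'c'd' + a'b'c'e' + a'bcde + abd'e + abde'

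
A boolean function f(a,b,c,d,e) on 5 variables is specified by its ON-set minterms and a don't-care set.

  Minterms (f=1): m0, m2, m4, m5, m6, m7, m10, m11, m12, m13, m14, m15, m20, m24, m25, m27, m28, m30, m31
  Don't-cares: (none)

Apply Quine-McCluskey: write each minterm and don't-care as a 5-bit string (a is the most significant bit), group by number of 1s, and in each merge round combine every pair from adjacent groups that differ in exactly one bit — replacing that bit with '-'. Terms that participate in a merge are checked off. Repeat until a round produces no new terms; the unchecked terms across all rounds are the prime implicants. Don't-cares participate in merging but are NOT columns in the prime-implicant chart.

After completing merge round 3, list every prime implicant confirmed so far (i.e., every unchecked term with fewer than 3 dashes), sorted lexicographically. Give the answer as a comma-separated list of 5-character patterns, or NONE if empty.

Round 0: 00000✓ 00010✓ 00100✓ 00101✓ 00110✓ 00111✓ 01010✓ 01011✓ 01100✓ 01101✓ 01110✓ 01111✓ 10100✓ 11000✓ 11001✓ 11011✓ 11100✓ 11110✓ 11111✓
Round 1: -0100✓ -1011✓ -1100✓ -1110✓ -1111✓ 0-010✓ 0-100✓ 0-101✓ 0-110✓ 0-111✓ 00-00✓ 00-10✓ 000-0✓ 001-0✓ 001-1✓ 0010-✓ 0011-✓ 01-10✓ 01-11✓ 0101-✓ 011-0✓ 011-1✓ 0110-✓ 0111-✓ 1-100✓ 11-00 11-11✓ 110-1 1100- 111-0✓ 1111-✓
Round 2: --100 -1-11 -11-0 -111- 0--10 0-1-0✓ 0-1-1✓ 0-10-✓ 0-11-✓ 00--0 001--✓ 01-1- 011--✓
Round 3: 0-1--
PIs = {--100, -1-11, -11-0, -111-, 0--10, 0-1--, 00--0, 01-1-, 11-00, 110-1, 1100-}

--100, -1-11, -11-0, -111-, 0--10, 00--0, 01-1-, 11-00, 110-1, 1100-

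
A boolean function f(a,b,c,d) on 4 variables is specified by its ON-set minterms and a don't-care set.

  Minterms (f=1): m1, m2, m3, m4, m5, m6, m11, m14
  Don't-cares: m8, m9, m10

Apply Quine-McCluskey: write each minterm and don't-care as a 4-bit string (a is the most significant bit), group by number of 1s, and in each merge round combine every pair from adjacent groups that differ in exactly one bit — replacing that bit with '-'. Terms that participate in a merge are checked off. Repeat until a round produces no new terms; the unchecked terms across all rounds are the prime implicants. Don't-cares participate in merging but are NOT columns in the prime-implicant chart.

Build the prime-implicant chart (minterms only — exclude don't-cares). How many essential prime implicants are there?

Round 0: 0001✓ 0010✓ 0011✓ 0100✓ 0101✓ 0110✓ 1000✓ 1001✓ 1010✓ 1011✓ 1110✓
Round 1: -001✓ -010✓ -011✓ -110✓ 0-01 0-10✓ 00-1✓ 001-✓ 01-0 010- 1-10✓ 10-0✓ 10-1✓ 100-✓ 101-✓
Round 2: --10 -0-1 -01- 10--
PIs = {--10, -0-1, -01-, 0-01, 01-0, 010-, 10--}
Coverage chart:
  m1: -0-1,0-01
  m2: --10,-01-
  m3: -0-1,-01-
  m4: 01-0,010-
  m5: 0-01,010-
  m6: --10,01-0
  m11: -0-1,-01-,10--
  m14: --10 ←essential
Essential: --10

1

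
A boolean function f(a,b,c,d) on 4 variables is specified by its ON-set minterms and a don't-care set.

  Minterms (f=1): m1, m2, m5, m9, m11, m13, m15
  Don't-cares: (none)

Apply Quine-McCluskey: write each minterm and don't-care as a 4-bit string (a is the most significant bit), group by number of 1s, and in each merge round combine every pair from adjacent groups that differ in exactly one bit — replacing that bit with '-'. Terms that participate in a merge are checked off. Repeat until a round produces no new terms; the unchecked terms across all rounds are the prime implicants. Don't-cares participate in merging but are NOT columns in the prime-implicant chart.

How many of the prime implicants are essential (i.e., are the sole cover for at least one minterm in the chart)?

Round 0: 0001✓ 0010 0101✓ 1001✓ 1011✓ 1101✓ 1111✓
Round 1: -001✓ -101✓ 0-01✓ 1-01✓ 1-11✓ 10-1✓ 11-1✓
Round 2: --01 1--1
PIs = {--01, 0010, 1--1}
Coverage chart:
  m1: --01 ←essential
  m2: 0010 ←essential
  m5: --01 ←essential
  m9: --01,1--1
  m11: 1--1 ←essential
  m13: --01,1--1
  m15: 1--1 ←essential
Essential: --01, 0010, 1--1

3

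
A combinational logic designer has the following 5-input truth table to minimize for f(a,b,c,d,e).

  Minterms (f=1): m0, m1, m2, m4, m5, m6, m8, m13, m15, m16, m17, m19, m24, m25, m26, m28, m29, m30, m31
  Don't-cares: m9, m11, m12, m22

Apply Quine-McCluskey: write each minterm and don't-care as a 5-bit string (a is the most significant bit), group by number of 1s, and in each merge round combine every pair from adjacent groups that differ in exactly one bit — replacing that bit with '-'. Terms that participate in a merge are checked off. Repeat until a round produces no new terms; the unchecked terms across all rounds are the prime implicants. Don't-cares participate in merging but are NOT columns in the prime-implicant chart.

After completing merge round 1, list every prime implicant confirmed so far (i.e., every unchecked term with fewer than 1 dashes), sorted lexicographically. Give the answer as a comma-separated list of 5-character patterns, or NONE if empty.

[col 0] 00000*, 00001*, 00010*, 00100*, 00101*, 00110*, 01000*, 01001*, 01011*, 01100*, 01101*, 01111*, 10000*, 10001*, 10011*, 10110*, 11000*, 11001*, 11010*, 11100*, 11101*, 11110*, 11111*
[col 1] -0000*, -0001*, -0110, -1000*, -1001*, -1100*, -1101*, -1111*, 0-000*, 0-001*, 0-100*, 0-101*, 00-00*, 00-01*, 00-10*, 000-0*, 0000-*, 001-0*, 0010-*, 01-00*, 01-01*, 01-11*, 010-1*, 0100-*, 011-1*, 0110-*, 1-000*, 1-001*, 1-110, 100-1, 1000-*, 11-00*, 11-01*, 11-10*, 110-0*, 1100-*, 111-0*, 111-1*, 1110-*, 1111-*
[col 2] --000*, --001*, -000-*, -1-00*, -1-01*, -100-*, -11-1, -110-*, 0--00*, 0--01*, 0-00-*, 0-10-*, 00--0, 00-0-*, 01--1, 01-0-*, 1-00-*, 11--0, 11-0-*, 111--
[col 3] --00-, -1-0-, 0--0-
Prime implicants: --00-, -0110, -1-0-, -11-1, 0--0-, 00--0, 01--1, 1-110, 100-1, 11--0, 111--

NONE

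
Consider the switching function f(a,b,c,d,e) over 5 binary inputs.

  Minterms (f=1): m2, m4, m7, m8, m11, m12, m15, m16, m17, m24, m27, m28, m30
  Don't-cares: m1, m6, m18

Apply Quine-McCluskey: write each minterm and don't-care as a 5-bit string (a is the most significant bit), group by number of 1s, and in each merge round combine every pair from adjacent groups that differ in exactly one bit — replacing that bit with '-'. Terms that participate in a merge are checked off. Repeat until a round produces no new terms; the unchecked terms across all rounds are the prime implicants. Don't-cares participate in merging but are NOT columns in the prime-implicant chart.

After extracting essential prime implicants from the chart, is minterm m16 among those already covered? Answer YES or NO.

NO

size-2^0 implicants → 00001(✓)  00010(✓)  00100(✓)  00110(✓)  00111(✓)  01000(✓)  01011(✓)  01100(✓)  01111(✓)  10000(✓)  10001(✓)  10010(✓)  11000(✓)  11011(✓)  11100(✓)  11110(✓)
size-2^1 implicants → -0001  -0010  -1000(✓)  -1011  -1100(✓)  0-100  0-111  00-10  001-0  0011-  01-00(✓)  01-11  1-000  100-0  1000-  11-00(✓)  111-0
size-2^2 implicants → -1-00
Unchecked terms (primes): -0001, -0010, -1-00, -1011, 0-100, 0-111, 00-10, 001-0, 0011-, 01-11, 1-000, 100-0, 1000-, 111-0
Minterm coverage:
  m2 ⊆ -0010,00-10
  m4 ⊆ 0-100,001-0
  m7 ⊆ 0-111,0011-
  m8 ⊆ -1-00 [E]
  m11 ⊆ -1011,01-11
  m12 ⊆ -1-00,0-100
  m15 ⊆ 0-111,01-11
  m16 ⊆ 1-000,100-0,1000-
  m17 ⊆ -0001,1000-
  m24 ⊆ -1-00,1-000
  m27 ⊆ -1011 [E]
  m28 ⊆ -1-00,111-0
  m30 ⊆ 111-0 [E]
E = {-1-00, -1011, 111-0}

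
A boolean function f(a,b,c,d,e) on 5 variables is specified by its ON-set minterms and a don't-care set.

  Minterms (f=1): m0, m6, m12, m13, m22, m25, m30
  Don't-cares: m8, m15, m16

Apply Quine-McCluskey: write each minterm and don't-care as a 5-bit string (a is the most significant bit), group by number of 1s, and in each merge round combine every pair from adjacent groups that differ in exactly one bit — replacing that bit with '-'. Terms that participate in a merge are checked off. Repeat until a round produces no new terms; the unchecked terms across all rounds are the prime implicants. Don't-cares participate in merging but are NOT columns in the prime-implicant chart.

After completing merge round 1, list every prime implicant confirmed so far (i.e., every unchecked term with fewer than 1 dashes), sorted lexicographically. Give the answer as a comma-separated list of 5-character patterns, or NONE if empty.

11001

[col 0] 00000*, 00110*, 01000*, 01100*, 01101*, 01111*, 10000*, 10110*, 11001, 11110*
[col 1] -0000, -0110, 0-000, 01-00, 011-1, 0110-, 1-110
Prime implicants: -0000, -0110, 0-000, 01-00, 011-1, 0110-, 1-110, 11001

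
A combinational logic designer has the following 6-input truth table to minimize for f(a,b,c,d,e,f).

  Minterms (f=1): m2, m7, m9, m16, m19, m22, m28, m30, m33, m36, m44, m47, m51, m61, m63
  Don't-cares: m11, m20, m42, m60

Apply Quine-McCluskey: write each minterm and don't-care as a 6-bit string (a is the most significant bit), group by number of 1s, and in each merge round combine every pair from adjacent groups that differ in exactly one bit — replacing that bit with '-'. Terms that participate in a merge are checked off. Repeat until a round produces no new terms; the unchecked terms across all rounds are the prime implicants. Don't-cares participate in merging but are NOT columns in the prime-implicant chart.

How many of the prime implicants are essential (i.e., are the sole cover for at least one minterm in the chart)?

Round 0: 000010 000111 001001✓ 001011✓ 010000✓ 010011✓ 010100✓ 010110✓ 011100✓ 011110✓ 100001 100100✓ 101010 101100✓ 101111✓ 110011✓ 111100✓ 111101✓ 111111✓
Round 1: -10011 -11100 0010-1 01-100✓ 01-110✓ 010-00 0101-0✓ 0111-0✓ 1-1100 1-1111 10-100 1111-1 11110-
Round 2: 01-1-0
PIs = {-10011, -11100, 000010, 000111, 0010-1, 01-1-0, 010-00, 1-1100, 1-1111, 10-100, 100001, 101010, 1111-1, 11110-}
Coverage chart:
  m2: 000010 ←essential
  m7: 000111 ←essential
  m9: 0010-1 ←essential
  m16: 010-00 ←essential
  m19: -10011 ←essential
  m22: 01-1-0 ←essential
  m28: -11100,01-1-0
  m30: 01-1-0 ←essential
  m33: 100001 ←essential
  m36: 10-100 ←essential
  m44: 1-1100,10-100
  m47: 1-1111 ←essential
  m51: -10011 ←essential
  m61: 1111-1,11110-
  m63: 1-1111,1111-1
Essential: -10011, 000010, 000111, 0010-1, 01-1-0, 010-00, 1-1111, 10-100, 100001

9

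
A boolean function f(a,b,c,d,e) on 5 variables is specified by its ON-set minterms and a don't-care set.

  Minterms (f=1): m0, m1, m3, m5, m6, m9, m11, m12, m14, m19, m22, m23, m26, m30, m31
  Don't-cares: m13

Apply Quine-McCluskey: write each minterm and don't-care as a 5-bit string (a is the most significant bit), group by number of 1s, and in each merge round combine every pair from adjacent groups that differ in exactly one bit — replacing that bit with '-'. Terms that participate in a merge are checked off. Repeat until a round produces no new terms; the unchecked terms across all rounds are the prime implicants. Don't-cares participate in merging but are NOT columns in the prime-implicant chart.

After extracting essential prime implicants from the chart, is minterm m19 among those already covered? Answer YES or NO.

[col 0] 00000*, 00001*, 00011*, 00101*, 00110*, 01001*, 01011*, 01100*, 01101*, 01110*, 10011*, 10110*, 10111*, 11010*, 11110*, 11111*
[col 1] -0011, -0110*, -1110*, 0-001*, 0-011*, 0-101*, 0-110*, 00-01*, 000-1*, 0000-, 01-01*, 010-1*, 011-0, 0110-, 1-110*, 1-111*, 10-11, 1011-*, 11-10, 1111-*
[col 2] --110, 0--01, 0-0-1, 1-11-
Prime implicants: --110, -0011, 0--01, 0-0-1, 0000-, 011-0, 0110-, 1-11-, 10-11, 11-10
PI chart (minterm → PIs covering it):
  0 | 0000-  (sole → essential)
  1 | 0--01,0-0-1,0000-
  3 | -0011,0-0-1
  5 | 0--01  (sole → essential)
  6 | --110  (sole → essential)
  9 | 0--01,0-0-1
  11 | 0-0-1  (sole → essential)
  12 | 011-0,0110-
  14 | --110,011-0
  19 | -0011,10-11
  22 | --110,1-11-
  23 | 1-11-,10-11
  26 | 11-10  (sole → essential)
  30 | --110,1-11-,11-10
  31 | 1-11-  (sole → essential)
Essential prime implicants: --110, 0--01, 0-0-1, 0000-, 1-11-, 11-10

NO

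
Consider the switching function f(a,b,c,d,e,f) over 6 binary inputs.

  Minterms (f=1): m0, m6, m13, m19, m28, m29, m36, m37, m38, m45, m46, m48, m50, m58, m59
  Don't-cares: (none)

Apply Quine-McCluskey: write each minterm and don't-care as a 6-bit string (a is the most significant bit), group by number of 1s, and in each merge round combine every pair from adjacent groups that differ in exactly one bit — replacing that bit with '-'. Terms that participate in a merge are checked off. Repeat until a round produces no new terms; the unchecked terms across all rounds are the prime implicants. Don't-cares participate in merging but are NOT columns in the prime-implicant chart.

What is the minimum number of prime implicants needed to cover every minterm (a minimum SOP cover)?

Round 0: 000000 000110✓ 001101✓ 010011 011100✓ 011101✓ 100100✓ 100101✓ 100110✓ 101101✓ 101110✓ 110000✓ 110010✓ 111010✓ 111011✓
Round 1: -00110 -01101 0-1101 01110- 10-101 10-110 1001-0 10010- 11-010 1100-0 11101-
PIs = {-00110, -01101, 0-1101, 000000, 010011, 01110-, 10-101, 10-110, 1001-0, 10010-, 11-010, 1100-0, 11101-}
Coverage chart:
  m0: 000000 ←essential
  m6: -00110 ←essential
  m13: -01101,0-1101
  m19: 010011 ←essential
  m28: 01110- ←essential
  m29: 0-1101,01110-
  m36: 1001-0,10010-
  m37: 10-101,10010-
  m38: -00110,10-110,1001-0
  m45: -01101,10-101
  m46: 10-110 ←essential
  m48: 1100-0 ←essential
  m50: 11-010,1100-0
  m58: 11-010,11101-
  m59: 11101- ←essential
Essential: -00110, 000000, 010011, 01110-, 10-110, 1100-0, 11101-
Petrick residual → -01101, 10010-
Min cover (9 terms): b'c'def' + b'cde'f + a'b'c'd'e'f' + a'bc'd'ef + a'bcde' + ab'def' + ab'c'de' + abc'd'f' + abcd'e

9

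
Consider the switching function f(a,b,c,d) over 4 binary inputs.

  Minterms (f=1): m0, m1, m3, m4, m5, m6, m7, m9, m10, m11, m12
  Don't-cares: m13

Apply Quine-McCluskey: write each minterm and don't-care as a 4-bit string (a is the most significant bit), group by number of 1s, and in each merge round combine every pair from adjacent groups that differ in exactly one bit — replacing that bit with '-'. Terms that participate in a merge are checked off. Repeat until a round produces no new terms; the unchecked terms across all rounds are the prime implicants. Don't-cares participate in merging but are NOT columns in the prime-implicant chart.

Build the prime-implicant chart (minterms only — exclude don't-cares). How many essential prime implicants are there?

4

size-2^0 implicants → 0000(✓)  0001(✓)  0011(✓)  0100(✓)  0101(✓)  0110(✓)  0111(✓)  1001(✓)  1010(✓)  1011(✓)  1100(✓)  1101(✓)
size-2^1 implicants → -001(✓)  -011(✓)  -100(✓)  -101(✓)  0-00(✓)  0-01(✓)  0-11(✓)  00-1(✓)  000-(✓)  01-0(✓)  01-1(✓)  010-(✓)  011-(✓)  1-01(✓)  10-1(✓)  101-  110-(✓)
size-2^2 implicants → --01  -0-1  -10-  0--1  0-0-  01--
Unchecked terms (primes): --01, -0-1, -10-, 0--1, 0-0-, 01--, 101-
Minterm coverage:
  m0 ⊆ 0-0- [E]
  m1 ⊆ --01,-0-1,0--1,0-0-
  m3 ⊆ -0-1,0--1
  m4 ⊆ -10-,0-0-,01--
  m5 ⊆ --01,-10-,0--1,0-0-,01--
  m6 ⊆ 01-- [E]
  m7 ⊆ 0--1,01--
  m9 ⊆ --01,-0-1
  m10 ⊆ 101- [E]
  m11 ⊆ -0-1,101-
  m12 ⊆ -10- [E]
E = {-10-, 0-0-, 01--, 101-}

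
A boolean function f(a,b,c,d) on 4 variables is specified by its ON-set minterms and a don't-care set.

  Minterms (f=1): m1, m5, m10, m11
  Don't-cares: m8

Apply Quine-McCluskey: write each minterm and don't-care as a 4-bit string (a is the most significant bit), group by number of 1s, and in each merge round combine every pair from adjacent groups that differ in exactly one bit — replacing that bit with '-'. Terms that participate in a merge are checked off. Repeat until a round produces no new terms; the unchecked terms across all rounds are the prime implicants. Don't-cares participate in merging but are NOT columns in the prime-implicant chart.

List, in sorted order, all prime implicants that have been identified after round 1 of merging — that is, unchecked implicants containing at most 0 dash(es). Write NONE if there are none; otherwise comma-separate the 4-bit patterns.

NONE

size-2^0 implicants → 0001(✓)  0101(✓)  1000(✓)  1010(✓)  1011(✓)
size-2^1 implicants → 0-01  10-0  101-
Unchecked terms (primes): 0-01, 10-0, 101-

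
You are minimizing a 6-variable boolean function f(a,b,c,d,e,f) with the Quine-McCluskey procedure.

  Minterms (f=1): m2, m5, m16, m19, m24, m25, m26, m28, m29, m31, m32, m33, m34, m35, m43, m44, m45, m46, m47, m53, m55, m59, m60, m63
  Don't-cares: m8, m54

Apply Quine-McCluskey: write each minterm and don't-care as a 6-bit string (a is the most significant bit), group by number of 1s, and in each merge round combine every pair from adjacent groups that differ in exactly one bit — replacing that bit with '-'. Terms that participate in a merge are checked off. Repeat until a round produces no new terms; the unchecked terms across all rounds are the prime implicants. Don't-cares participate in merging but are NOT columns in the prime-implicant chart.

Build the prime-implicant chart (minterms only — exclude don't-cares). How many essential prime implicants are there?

[col 0] 000010*, 000101, 001000*, 010000*, 010011, 011000*, 011001*, 011010*, 011100*, 011101*, 011111*, 100000*, 100001*, 100010*, 100011*, 101011*, 101100*, 101101*, 101110*, 101111*, 110101*, 110110*, 110111*, 111011*, 111100*, 111111*
[col 1] -00010, -11100, -11111, 0-1000, 01-000, 011-00*, 011-01*, 0110-0, 01100-*, 0111-1, 01110-*, 1-1011*, 1-1100, 1-1111*, 10-011, 1000-0*, 1000-1*, 10000-*, 10001-*, 101-11*, 1011-0*, 1011-1*, 10110-*, 10111-*, 11-111, 1101-1, 11011-, 111-11*
[col 2] 011-0-, 1-1-11, 1000--, 1011--
Prime implicants: -00010, -11100, -11111, 0-1000, 000101, 01-000, 010011, 011-0-, 0110-0, 0111-1, 1-1-11, 1-1100, 10-011, 1000--, 1011--, 11-111, 1101-1, 11011-
PI chart (minterm → PIs covering it):
  2 | -00010  (sole → essential)
  5 | 000101  (sole → essential)
  16 | 01-000  (sole → essential)
  19 | 010011  (sole → essential)
  24 | 0-1000,01-000,011-0-,0110-0
  25 | 011-0-  (sole → essential)
  26 | 0110-0  (sole → essential)
  28 | -11100,011-0-
  29 | 011-0-,0111-1
  31 | -11111,0111-1
  32 | 1000--  (sole → essential)
  33 | 1000--  (sole → essential)
  34 | -00010,1000--
  35 | 10-011,1000--
  43 | 1-1-11,10-011
  44 | 1-1100,1011--
  45 | 1011--  (sole → essential)
  46 | 1011--  (sole → essential)
  47 | 1-1-11,1011--
  53 | 1101-1  (sole → essential)
  55 | 11-111,1101-1,11011-
  59 | 1-1-11  (sole → essential)
  60 | -11100,1-1100
  63 | -11111,1-1-11,11-111
Essential prime implicants: -00010, 000101, 01-000, 010011, 011-0-, 0110-0, 1-1-11, 1000--, 1011--, 1101-1

10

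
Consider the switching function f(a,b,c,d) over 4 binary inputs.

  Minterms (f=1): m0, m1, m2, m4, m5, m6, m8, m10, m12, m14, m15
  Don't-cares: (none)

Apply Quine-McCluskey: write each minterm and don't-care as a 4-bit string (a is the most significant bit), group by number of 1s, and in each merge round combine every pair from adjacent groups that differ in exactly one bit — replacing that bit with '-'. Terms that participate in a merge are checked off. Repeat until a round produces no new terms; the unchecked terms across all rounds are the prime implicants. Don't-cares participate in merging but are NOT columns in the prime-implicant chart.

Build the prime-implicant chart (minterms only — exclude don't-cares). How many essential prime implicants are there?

3

Round 0: 0000✓ 0001✓ 0010✓ 0100✓ 0101✓ 0110✓ 1000✓ 1010✓ 1100✓ 1110✓ 1111✓
Round 1: -000✓ -010✓ -100✓ -110✓ 0-00✓ 0-01✓ 0-10✓ 00-0✓ 000-✓ 01-0✓ 010-✓ 1-00✓ 1-10✓ 10-0✓ 11-0✓ 111-
Round 2: --00✓ --10✓ -0-0✓ -1-0✓ 0--0✓ 0-0- 1--0✓
Round 3: ---0
PIs = {---0, 0-0-, 111-}
Coverage chart:
  m0: ---0,0-0-
  m1: 0-0- ←essential
  m2: ---0 ←essential
  m4: ---0,0-0-
  m5: 0-0- ←essential
  m6: ---0 ←essential
  m8: ---0 ←essential
  m10: ---0 ←essential
  m12: ---0 ←essential
  m14: ---0,111-
  m15: 111- ←essential
Essential: ---0, 0-0-, 111-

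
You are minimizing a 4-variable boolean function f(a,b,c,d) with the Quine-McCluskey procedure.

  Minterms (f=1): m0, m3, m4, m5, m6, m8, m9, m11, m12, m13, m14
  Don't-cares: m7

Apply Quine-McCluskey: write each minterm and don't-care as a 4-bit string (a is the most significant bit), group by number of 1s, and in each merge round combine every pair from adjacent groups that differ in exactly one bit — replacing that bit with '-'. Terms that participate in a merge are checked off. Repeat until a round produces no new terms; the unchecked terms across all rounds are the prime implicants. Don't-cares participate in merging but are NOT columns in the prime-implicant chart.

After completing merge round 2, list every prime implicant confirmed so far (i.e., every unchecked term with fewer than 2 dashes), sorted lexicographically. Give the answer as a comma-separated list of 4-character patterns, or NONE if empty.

-011, 0-11, 10-1

Round 0: 0000✓ 0011✓ 0100✓ 0101✓ 0110✓ 0111✓ 1000✓ 1001✓ 1011✓ 1100✓ 1101✓ 1110✓
Round 1: -000✓ -011 -100✓ -101✓ -110✓ 0-00✓ 0-11 01-0✓ 01-1✓ 010-✓ 011-✓ 1-00✓ 1-01✓ 10-1 100-✓ 11-0✓ 110-✓
Round 2: --00 -1-0 -10- 01-- 1-0-
PIs = {--00, -011, -1-0, -10-, 0-11, 01--, 1-0-, 10-1}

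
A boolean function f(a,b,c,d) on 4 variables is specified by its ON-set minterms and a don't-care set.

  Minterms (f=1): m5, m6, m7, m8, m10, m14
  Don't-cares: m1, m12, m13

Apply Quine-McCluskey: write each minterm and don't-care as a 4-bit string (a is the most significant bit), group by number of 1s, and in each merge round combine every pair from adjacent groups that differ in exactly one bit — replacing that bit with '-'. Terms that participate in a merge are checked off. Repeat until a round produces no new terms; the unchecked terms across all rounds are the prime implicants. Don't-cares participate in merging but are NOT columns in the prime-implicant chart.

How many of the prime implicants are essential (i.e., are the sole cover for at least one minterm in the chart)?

size-2^0 implicants → 0001(✓)  0101(✓)  0110(✓)  0111(✓)  1000(✓)  1010(✓)  1100(✓)  1101(✓)  1110(✓)
size-2^1 implicants → -101  -110  0-01  01-1  011-  1-00(✓)  1-10(✓)  10-0(✓)  11-0(✓)  110-
size-2^2 implicants → 1--0
Unchecked terms (primes): -101, -110, 0-01, 01-1, 011-, 1--0, 110-
Minterm coverage:
  m5 ⊆ -101,0-01,01-1
  m6 ⊆ -110,011-
  m7 ⊆ 01-1,011-
  m8 ⊆ 1--0 [E]
  m10 ⊆ 1--0 [E]
  m14 ⊆ -110,1--0
E = {1--0}

1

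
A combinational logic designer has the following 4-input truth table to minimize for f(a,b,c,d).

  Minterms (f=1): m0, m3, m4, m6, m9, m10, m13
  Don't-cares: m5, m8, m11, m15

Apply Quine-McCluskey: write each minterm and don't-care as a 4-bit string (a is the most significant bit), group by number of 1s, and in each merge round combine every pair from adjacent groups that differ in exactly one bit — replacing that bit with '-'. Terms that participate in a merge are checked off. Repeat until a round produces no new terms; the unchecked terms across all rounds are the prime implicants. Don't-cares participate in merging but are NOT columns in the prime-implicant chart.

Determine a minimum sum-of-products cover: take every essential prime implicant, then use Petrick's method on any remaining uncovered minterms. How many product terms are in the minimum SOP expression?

[col 0] 0000*, 0011*, 0100*, 0101*, 0110*, 1000*, 1001*, 1010*, 1011*, 1101*, 1111*
[col 1] -000, -011, -101, 0-00, 01-0, 010-, 1-01*, 1-11*, 10-0*, 10-1*, 100-*, 101-*, 11-1*
[col 2] 1--1, 10--
Prime implicants: -000, -011, -101, 0-00, 01-0, 010-, 1--1, 10--
PI chart (minterm → PIs covering it):
  0 | -000,0-00
  3 | -011  (sole → essential)
  4 | 0-00,01-0,010-
  6 | 01-0  (sole → essential)
  9 | 1--1,10--
  10 | 10--  (sole → essential)
  13 | -101,1--1
Essential prime implicants: -011, 01-0, 10--
Petrick residual → -000, -101
Minimum SOP uses 5 PIs: b'c'd' + b'cd + bc'd + a'bd' + ab'

5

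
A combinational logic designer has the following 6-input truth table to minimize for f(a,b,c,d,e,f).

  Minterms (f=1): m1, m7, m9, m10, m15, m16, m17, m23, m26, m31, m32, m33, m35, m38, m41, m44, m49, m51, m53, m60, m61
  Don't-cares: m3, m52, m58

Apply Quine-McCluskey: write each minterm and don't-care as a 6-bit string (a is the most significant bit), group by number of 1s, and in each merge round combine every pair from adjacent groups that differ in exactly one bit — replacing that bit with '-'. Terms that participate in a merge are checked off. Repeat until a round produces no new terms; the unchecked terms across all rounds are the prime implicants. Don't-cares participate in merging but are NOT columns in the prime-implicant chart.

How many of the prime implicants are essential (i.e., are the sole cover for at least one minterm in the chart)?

9

size-2^0 implicants → 000001(✓)  000011(✓)  000111(✓)  001001(✓)  001010(✓)  001111(✓)  010000(✓)  010001(✓)  010111(✓)  011010(✓)  011111(✓)  100000(✓)  100001(✓)  100011(✓)  100110  101001(✓)  101100(✓)  110001(✓)  110011(✓)  110100(✓)  110101(✓)  111010(✓)  111100(✓)  111101(✓)
size-2^1 implicants → -00001(✓)  -00011(✓)  -01001(✓)  -10001(✓)  -11010  0-0001(✓)  0-0111(✓)  0-1010  0-1111(✓)  00-001(✓)  00-111(✓)  000-11  0000-1(✓)  01-111(✓)  01000-  1-0001(✓)  1-0011(✓)  1-1100  10-001(✓)  1000-1(✓)  10000-  11-100(✓)  11-101(✓)  110-01  1100-1(✓)  11010-(✓)  11110-(✓)
size-2^2 implicants → --0001  -0-001  -000-1  0--111  1-00-1  11-10-
Unchecked terms (primes): --0001, -0-001, -000-1, -11010, 0--111, 0-1010, 000-11, 01000-, 1-00-1, 1-1100, 10000-, 100110, 11-10-, 110-01
Minterm coverage:
  m1 ⊆ --0001,-0-001,-000-1
  m7 ⊆ 0--111,000-11
  m9 ⊆ -0-001 [E]
  m10 ⊆ 0-1010 [E]
  m15 ⊆ 0--111 [E]
  m16 ⊆ 01000- [E]
  m17 ⊆ --0001,01000-
  m23 ⊆ 0--111 [E]
  m26 ⊆ -11010,0-1010
  m31 ⊆ 0--111 [E]
  m32 ⊆ 10000- [E]
  m33 ⊆ --0001,-0-001,-000-1,1-00-1,10000-
  m35 ⊆ -000-1,1-00-1
  m38 ⊆ 100110 [E]
  m41 ⊆ -0-001 [E]
  m44 ⊆ 1-1100 [E]
  m49 ⊆ --0001,1-00-1,110-01
  m51 ⊆ 1-00-1 [E]
  m53 ⊆ 11-10-,110-01
  m60 ⊆ 1-1100,11-10-
  m61 ⊆ 11-10- [E]
E = {-0-001, 0--111, 0-1010, 01000-, 1-00-1, 1-1100, 10000-, 100110, 11-10-}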